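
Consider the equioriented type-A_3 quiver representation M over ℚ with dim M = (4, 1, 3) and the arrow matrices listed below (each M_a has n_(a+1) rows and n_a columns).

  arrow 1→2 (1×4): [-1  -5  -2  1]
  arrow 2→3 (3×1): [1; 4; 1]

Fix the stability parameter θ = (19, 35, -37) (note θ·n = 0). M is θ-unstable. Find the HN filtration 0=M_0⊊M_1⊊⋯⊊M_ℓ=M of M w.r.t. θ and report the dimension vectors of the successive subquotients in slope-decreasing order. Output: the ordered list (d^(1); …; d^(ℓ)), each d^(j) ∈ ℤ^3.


Interval decomposition of M: I[1,1]^3, I[1,3], I[3,3]^2.
HN type (ℓ=3): μ^(1)=19; μ^(2)=17/3; μ^(3)=-37

((3, 0, 0); (1, 1, 1); (0, 0, 2))


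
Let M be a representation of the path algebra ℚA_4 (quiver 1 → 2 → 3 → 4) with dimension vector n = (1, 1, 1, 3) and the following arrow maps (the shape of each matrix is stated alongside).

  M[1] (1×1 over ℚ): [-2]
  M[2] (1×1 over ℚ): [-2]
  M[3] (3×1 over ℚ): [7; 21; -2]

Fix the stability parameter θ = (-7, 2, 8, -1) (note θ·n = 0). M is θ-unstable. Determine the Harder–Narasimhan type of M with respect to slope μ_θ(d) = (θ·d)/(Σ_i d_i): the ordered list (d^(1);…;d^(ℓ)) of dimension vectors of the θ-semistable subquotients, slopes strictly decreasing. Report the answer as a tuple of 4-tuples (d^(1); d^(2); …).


Via rank(M_{q-1}∘⋯∘M_p): M ≅ I[1,4], I[4,4]^2.
μ_θ-semistable layers: μ^(1)=7/2; μ^(2)=2; μ^(3)=-1; μ^(4)=-7

((0, 0, 1, 1); (0, 1, 0, 0); (0, 0, 0, 2); (1, 0, 0, 0))


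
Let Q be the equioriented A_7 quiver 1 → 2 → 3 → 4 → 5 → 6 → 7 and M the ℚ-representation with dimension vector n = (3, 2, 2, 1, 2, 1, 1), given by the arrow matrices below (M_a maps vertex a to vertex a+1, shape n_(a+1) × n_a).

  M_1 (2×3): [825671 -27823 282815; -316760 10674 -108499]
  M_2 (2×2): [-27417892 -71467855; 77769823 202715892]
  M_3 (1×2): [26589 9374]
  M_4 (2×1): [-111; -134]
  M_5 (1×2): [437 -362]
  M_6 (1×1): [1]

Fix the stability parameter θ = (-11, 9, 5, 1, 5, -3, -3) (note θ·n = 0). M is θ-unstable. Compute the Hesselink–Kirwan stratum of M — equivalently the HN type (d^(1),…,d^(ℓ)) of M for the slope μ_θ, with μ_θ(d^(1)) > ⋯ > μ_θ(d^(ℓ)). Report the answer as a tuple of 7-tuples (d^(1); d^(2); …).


Interval decomposition of M: I[1,1], I[1,3], I[1,7], I[5,5].
HN type (ℓ=4): μ^(1)=7; μ^(2)=5; μ^(3)=7/3; μ^(4)=-11

((0, 1, 1, 0, 0, 0, 0); (0, 0, 0, 0, 1, 0, 0); (0, 1, 1, 1, 1, 1, 1); (3, 0, 0, 0, 0, 0, 0))


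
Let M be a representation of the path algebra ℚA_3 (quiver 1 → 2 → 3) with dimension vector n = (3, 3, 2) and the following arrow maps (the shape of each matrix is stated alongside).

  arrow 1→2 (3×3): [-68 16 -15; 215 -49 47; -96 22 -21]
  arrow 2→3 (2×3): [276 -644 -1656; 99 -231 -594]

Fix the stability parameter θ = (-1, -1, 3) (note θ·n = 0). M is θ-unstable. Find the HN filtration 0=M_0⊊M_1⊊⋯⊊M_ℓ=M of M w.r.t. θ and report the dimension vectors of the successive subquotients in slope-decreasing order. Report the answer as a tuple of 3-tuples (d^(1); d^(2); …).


Barcode: M ≅ I[1,2]^2, I[1,3], I[3,3]. HN layers by μ_θ (2 steps, strictly decreasing):
  μ^(1)=3; μ^(2)=-1

((0, 0, 2); (3, 3, 0))


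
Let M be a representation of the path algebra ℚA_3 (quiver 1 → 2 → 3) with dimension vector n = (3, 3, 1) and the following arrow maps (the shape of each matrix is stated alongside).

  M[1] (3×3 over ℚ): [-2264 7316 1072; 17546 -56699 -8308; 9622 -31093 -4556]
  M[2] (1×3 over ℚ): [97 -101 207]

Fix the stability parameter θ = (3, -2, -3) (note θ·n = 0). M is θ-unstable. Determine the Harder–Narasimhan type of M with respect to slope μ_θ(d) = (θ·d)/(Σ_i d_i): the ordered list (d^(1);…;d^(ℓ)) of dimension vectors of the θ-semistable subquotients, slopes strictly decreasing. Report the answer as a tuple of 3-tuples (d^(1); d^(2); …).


Via rank(M_{q-1}∘⋯∘M_p): M ≅ I[1,1]^2, I[1,2], I[2,2], I[2,3].
μ_θ-semistable layers: μ^(1)=3; μ^(2)=1/2; μ^(3)=-2; μ^(4)=-5/2

((2, 0, 0); (1, 1, 0); (0, 1, 0); (0, 1, 1))


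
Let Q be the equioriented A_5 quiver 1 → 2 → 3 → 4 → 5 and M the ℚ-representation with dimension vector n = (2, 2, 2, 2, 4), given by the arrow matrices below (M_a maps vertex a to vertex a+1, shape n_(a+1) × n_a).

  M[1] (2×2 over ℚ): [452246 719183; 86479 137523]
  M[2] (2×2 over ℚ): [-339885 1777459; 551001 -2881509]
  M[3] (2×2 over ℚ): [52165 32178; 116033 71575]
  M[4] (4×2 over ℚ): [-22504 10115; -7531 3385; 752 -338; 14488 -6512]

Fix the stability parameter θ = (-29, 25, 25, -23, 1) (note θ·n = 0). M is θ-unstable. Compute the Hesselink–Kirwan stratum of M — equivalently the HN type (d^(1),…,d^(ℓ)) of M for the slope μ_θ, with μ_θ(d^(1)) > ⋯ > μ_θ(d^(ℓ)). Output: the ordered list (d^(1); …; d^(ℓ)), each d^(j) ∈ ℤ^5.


Interval decomposition of M: I[1,5]^2, I[5,5]^2.
HN type (ℓ=3): μ^(1)=7; μ^(2)=1; μ^(3)=-29

((0, 2, 2, 2, 2); (0, 0, 0, 0, 2); (2, 0, 0, 0, 0))


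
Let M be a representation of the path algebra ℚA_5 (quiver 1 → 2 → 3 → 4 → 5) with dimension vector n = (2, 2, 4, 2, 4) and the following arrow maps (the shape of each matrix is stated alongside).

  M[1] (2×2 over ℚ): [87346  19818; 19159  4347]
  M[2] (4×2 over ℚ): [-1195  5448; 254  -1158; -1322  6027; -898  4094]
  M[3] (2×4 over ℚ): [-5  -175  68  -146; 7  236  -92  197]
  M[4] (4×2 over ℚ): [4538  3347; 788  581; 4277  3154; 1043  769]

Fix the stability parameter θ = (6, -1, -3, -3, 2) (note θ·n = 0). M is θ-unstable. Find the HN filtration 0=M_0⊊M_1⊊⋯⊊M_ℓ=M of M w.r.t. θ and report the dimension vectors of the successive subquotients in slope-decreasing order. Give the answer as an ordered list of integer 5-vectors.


Interval decomposition of M: I[1,1], I[1,3], I[2,5], I[3,3], I[3,5], I[5,5]^2.
HN type (ℓ=5): μ^(1)=6; μ^(2)=2; μ^(3)=2/3; μ^(4)=-7/3; μ^(5)=-3

((1, 0, 0, 0, 0); (0, 0, 0, 0, 4); (1, 1, 1, 0, 0); (0, 1, 1, 1, 0); (0, 0, 2, 1, 0))


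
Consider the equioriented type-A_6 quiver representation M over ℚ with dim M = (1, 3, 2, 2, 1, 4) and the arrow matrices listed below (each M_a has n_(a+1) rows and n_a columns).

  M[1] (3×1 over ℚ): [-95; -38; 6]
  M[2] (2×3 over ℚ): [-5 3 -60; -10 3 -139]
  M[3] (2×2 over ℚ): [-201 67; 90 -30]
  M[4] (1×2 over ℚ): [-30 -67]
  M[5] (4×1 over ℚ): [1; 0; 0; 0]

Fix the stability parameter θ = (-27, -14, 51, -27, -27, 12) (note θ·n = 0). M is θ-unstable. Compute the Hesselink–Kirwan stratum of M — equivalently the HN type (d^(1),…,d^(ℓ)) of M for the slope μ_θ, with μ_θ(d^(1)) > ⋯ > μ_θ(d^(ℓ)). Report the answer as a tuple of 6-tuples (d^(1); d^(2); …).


Via rank(M_{q-1}∘⋯∘M_p): M ≅ I[1,4], I[2,2], I[2,3], I[4,6], I[6,6]^3.
μ_θ-semistable layers: μ^(1)=51; μ^(2)=12; μ^(3)=-14; μ^(4)=-27

((0, 0, 1, 0, 0, 0); (0, 0, 1, 1, 0, 4); (0, 3, 0, 0, 0, 0); (1, 0, 0, 1, 1, 0))


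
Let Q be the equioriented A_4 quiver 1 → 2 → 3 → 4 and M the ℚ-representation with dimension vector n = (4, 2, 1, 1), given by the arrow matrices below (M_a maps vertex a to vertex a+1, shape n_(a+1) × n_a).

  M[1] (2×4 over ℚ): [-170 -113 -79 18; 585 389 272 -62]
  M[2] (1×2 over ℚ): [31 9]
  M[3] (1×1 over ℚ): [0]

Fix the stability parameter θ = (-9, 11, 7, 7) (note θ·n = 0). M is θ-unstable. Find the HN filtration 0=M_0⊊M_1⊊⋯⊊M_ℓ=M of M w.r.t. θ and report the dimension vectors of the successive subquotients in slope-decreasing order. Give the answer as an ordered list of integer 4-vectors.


Barcode: M ≅ I[1,1]^2, I[1,2], I[1,3], I[4,4]. HN layers by μ_θ (4 steps, strictly decreasing):
  μ^(1)=11; μ^(2)=9; μ^(3)=7; μ^(4)=-9

((0, 1, 0, 0); (0, 1, 1, 0); (0, 0, 0, 1); (4, 0, 0, 0))


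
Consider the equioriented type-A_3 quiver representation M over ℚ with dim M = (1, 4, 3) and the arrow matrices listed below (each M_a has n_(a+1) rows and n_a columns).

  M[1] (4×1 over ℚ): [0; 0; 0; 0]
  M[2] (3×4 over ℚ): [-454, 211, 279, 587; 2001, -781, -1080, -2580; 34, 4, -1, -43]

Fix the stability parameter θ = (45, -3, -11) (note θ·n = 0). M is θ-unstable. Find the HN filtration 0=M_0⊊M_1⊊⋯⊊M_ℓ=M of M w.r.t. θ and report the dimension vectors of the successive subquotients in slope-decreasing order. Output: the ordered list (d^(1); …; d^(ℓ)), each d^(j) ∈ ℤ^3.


Via rank(M_{q-1}∘⋯∘M_p): M ≅ I[1,1], I[2,2], I[2,3]^3.
μ_θ-semistable layers: μ^(1)=45; μ^(2)=-3; μ^(3)=-7

((1, 0, 0); (0, 1, 0); (0, 3, 3))


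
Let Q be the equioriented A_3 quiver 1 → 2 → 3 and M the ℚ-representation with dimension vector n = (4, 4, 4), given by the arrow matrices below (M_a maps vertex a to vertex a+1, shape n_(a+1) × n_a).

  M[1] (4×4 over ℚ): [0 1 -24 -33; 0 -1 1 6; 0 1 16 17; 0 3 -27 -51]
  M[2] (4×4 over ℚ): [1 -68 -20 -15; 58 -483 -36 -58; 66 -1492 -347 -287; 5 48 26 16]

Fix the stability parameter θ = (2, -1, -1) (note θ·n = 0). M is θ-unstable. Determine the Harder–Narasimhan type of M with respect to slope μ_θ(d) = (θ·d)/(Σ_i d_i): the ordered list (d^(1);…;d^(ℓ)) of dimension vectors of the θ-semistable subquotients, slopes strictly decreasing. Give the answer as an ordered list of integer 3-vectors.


Interval decomposition of M: I[1,1], I[1,3]^3, I[2,3].
HN type (ℓ=3): μ^(1)=2; μ^(2)=0; μ^(3)=-1

((1, 0, 0); (3, 3, 3); (0, 1, 1))


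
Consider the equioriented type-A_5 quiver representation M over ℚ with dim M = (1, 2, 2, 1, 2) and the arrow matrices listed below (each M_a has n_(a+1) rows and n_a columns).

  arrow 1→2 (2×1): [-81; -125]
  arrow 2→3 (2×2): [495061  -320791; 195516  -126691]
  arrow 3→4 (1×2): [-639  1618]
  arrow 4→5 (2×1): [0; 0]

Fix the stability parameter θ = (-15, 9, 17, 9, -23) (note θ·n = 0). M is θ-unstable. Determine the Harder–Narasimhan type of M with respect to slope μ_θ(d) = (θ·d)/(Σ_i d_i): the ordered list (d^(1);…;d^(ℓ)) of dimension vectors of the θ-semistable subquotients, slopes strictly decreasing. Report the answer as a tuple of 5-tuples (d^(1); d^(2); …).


Interval decomposition of M: I[1,4], I[2,3], I[5,5]^2.
HN type (ℓ=5): μ^(1)=17; μ^(2)=13; μ^(3)=9; μ^(4)=-15; μ^(5)=-23

((0, 0, 1, 0, 0); (0, 0, 1, 1, 0); (0, 2, 0, 0, 0); (1, 0, 0, 0, 0); (0, 0, 0, 0, 2))


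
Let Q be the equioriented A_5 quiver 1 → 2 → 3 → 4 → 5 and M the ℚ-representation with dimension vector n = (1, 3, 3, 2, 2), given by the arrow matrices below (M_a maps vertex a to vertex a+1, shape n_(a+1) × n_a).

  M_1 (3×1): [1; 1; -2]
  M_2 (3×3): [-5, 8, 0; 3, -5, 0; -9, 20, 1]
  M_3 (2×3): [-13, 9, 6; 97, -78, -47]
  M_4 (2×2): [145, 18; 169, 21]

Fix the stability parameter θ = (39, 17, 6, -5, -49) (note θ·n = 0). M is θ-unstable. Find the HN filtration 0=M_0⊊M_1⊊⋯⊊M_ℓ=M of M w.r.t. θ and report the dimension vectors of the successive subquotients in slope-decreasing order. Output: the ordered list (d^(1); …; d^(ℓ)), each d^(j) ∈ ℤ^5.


Via rank(M_{q-1}∘⋯∘M_p): M ≅ I[1,5], I[2,3], I[2,5].
μ_θ-semistable layers: μ^(1)=23/2; μ^(2)=8/5; μ^(3)=-31/4

((0, 1, 1, 0, 0); (1, 1, 1, 1, 1); (0, 1, 1, 1, 1))


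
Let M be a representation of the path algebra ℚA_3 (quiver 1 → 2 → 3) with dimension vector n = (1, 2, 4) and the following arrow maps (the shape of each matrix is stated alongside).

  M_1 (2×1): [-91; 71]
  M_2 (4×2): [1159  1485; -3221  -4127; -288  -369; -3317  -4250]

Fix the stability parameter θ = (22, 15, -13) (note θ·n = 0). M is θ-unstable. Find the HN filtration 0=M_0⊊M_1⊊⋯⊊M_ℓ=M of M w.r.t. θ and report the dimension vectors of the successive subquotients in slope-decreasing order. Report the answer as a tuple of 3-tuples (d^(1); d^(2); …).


Interval decomposition of M: I[1,3], I[2,3], I[3,3]^2.
HN type (ℓ=3): μ^(1)=8; μ^(2)=1; μ^(3)=-13

((1, 1, 1); (0, 1, 1); (0, 0, 2))


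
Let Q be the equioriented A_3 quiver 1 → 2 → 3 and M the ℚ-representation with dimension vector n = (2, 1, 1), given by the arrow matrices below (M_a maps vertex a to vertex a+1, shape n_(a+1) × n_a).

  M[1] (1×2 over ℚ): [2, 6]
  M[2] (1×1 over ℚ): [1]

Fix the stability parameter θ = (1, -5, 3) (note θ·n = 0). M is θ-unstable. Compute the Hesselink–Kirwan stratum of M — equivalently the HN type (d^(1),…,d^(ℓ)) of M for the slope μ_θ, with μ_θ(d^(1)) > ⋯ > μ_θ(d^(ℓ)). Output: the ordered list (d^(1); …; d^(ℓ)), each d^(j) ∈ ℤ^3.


Barcode: M ≅ I[1,1], I[1,3]. HN layers by μ_θ (3 steps, strictly decreasing):
  μ^(1)=3; μ^(2)=1; μ^(3)=-2

((0, 0, 1); (1, 0, 0); (1, 1, 0))


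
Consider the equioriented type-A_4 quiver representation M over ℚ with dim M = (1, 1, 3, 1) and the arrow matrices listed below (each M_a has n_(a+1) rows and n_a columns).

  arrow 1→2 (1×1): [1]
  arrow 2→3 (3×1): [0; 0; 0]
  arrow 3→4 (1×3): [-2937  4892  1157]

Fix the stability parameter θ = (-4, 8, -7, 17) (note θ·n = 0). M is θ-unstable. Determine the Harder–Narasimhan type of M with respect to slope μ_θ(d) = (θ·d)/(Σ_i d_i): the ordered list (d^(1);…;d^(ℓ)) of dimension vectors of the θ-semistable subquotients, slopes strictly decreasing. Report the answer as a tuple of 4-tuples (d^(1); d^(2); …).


Interval decomposition of M: I[1,2], I[3,3]^2, I[3,4].
HN type (ℓ=4): μ^(1)=17; μ^(2)=8; μ^(3)=-4; μ^(4)=-7

((0, 0, 0, 1); (0, 1, 0, 0); (1, 0, 0, 0); (0, 0, 3, 0))


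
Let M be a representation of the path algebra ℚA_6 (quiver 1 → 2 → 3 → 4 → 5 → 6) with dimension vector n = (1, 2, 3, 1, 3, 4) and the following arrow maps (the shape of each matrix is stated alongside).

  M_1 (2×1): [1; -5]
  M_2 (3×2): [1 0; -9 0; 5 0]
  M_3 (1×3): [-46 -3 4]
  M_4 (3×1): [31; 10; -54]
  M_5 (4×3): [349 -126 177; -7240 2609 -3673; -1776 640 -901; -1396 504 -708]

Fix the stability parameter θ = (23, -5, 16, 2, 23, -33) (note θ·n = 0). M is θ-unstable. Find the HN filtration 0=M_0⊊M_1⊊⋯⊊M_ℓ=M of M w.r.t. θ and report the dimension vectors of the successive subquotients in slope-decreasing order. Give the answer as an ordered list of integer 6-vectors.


Barcode: M ≅ I[1,6], I[2,2], I[3,3]^2, I[5,6]^2, I[6,6]. HN layers by μ_θ (4 steps, strictly decreasing):
  μ^(1)=16; μ^(2)=13/3; μ^(3)=-5; μ^(4)=-33

((0, 0, 2, 0, 0, 0); (1, 1, 1, 1, 1, 1); (0, 1, 0, 0, 2, 2); (0, 0, 0, 0, 0, 1))


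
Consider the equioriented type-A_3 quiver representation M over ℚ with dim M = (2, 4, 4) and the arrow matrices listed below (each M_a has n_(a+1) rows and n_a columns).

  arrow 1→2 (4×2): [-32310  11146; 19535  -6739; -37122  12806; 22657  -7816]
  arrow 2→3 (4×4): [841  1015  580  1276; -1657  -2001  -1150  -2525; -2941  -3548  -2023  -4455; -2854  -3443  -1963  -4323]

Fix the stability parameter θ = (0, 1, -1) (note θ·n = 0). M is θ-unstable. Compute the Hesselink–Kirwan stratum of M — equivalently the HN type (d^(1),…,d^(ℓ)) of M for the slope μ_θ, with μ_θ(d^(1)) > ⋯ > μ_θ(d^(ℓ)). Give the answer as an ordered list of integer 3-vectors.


Barcode: M ≅ I[1,3]^2, I[2,2], I[2,3], I[3,3]. HN layers by μ_θ (3 steps, strictly decreasing):
  μ^(1)=1; μ^(2)=0; μ^(3)=-1

((0, 1, 0); (2, 3, 3); (0, 0, 1))


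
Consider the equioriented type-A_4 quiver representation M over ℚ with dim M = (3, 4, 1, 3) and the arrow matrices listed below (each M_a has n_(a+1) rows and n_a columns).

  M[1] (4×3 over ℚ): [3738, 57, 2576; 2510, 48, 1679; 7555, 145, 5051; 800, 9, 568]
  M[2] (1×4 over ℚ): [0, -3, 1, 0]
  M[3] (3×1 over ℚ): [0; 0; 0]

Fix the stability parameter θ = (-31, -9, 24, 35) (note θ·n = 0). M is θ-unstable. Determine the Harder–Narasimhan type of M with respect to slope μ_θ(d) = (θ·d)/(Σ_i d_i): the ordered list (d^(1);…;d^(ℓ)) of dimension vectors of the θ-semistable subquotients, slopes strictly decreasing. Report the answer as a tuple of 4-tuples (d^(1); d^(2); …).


Via rank(M_{q-1}∘⋯∘M_p): M ≅ I[1,2]^2, I[1,3], I[2,2], I[4,4]^3.
μ_θ-semistable layers: μ^(1)=35; μ^(2)=24; μ^(3)=-9; μ^(4)=-31

((0, 0, 0, 3); (0, 0, 1, 0); (0, 4, 0, 0); (3, 0, 0, 0))


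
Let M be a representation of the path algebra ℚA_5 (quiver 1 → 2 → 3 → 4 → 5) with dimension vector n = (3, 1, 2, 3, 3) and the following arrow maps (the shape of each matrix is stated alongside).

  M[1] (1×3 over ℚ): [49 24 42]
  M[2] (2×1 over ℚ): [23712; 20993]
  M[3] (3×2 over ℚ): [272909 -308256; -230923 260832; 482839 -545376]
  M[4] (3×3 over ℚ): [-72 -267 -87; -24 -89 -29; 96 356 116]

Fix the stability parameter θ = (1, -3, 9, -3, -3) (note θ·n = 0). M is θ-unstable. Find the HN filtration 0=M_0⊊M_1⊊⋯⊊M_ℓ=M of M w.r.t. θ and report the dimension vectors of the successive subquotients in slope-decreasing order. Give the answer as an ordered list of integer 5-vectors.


Barcode: M ≅ I[1,1]^2, I[1,3], I[3,4], I[4,4], I[4,5], I[5,5]^2. HN layers by μ_θ (5 steps, strictly decreasing):
  μ^(1)=9; μ^(2)=3; μ^(3)=1; μ^(4)=-1; μ^(5)=-3

((0, 0, 1, 0, 0); (0, 0, 1, 1, 0); (2, 0, 0, 0, 0); (1, 1, 0, 0, 0); (0, 0, 0, 2, 3))


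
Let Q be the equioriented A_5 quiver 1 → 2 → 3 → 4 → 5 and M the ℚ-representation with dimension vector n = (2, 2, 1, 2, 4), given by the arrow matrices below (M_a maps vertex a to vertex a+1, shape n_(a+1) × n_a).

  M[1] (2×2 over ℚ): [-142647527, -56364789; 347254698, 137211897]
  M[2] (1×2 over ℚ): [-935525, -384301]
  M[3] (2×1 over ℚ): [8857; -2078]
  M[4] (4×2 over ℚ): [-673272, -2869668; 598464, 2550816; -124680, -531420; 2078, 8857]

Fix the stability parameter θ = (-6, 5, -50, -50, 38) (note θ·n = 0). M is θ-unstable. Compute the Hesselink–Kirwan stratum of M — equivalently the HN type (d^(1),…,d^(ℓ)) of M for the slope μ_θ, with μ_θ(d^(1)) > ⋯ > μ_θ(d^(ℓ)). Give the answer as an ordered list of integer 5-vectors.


Barcode: M ≅ I[1,2], I[1,4], I[4,5], I[5,5]^3. HN layers by μ_θ (5 steps, strictly decreasing):
  μ^(1)=38; μ^(2)=5; μ^(3)=-6; μ^(4)=-101/4; μ^(5)=-50

((0, 0, 0, 0, 4); (0, 1, 0, 0, 0); (1, 0, 0, 0, 0); (1, 1, 1, 1, 0); (0, 0, 0, 1, 0))


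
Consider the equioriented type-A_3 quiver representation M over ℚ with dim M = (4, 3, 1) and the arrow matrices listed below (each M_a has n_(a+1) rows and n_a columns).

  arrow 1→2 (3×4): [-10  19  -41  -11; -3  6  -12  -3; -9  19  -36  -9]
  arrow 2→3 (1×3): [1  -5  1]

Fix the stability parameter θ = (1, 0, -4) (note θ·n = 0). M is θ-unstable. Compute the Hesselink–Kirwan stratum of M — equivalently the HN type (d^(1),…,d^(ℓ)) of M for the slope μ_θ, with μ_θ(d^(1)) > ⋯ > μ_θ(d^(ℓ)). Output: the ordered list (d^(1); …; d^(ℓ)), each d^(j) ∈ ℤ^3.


Barcode: M ≅ I[1,1], I[1,2]^2, I[1,3]. HN layers by μ_θ (3 steps, strictly decreasing):
  μ^(1)=1; μ^(2)=1/2; μ^(3)=-1

((1, 0, 0); (2, 2, 0); (1, 1, 1))


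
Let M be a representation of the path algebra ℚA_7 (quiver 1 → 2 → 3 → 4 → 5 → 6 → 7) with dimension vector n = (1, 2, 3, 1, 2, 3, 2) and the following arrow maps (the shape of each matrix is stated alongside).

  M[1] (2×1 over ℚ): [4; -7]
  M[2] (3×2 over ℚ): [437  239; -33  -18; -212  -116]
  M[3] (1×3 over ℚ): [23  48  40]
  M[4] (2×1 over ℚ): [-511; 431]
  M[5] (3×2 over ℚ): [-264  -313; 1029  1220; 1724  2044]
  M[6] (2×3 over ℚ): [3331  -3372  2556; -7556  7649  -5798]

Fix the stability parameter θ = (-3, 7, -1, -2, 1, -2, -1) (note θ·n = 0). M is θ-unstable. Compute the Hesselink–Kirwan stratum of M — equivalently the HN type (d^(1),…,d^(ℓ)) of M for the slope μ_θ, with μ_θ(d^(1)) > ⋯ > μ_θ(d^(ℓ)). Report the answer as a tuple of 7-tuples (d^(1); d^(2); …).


Interval decomposition of M: I[1,7], I[2,3], I[3,3], I[5,7], I[6,6].
HN type (ℓ=6): μ^(1)=3; μ^(2)=1/3; μ^(3)=-2/3; μ^(4)=-1; μ^(5)=-2; μ^(6)=-3

((0, 1, 1, 0, 0, 0, 0); (0, 1, 1, 1, 1, 1, 1); (0, 0, 0, 0, 1, 1, 1); (0, 0, 1, 0, 0, 0, 0); (0, 0, 0, 0, 0, 1, 0); (1, 0, 0, 0, 0, 0, 0))


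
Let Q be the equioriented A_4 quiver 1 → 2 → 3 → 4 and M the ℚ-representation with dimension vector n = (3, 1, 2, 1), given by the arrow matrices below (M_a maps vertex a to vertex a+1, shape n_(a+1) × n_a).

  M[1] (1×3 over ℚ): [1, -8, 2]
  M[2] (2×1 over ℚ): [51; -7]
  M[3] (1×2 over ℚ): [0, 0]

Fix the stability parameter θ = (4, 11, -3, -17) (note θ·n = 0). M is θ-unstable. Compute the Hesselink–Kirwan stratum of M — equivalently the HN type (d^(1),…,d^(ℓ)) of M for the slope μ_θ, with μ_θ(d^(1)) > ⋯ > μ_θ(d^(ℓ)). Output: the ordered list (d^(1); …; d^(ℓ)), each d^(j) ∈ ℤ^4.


Interval decomposition of M: I[1,1]^2, I[1,3], I[3,3], I[4,4].
HN type (ℓ=3): μ^(1)=4; μ^(2)=-3; μ^(3)=-17

((3, 1, 1, 0); (0, 0, 1, 0); (0, 0, 0, 1))


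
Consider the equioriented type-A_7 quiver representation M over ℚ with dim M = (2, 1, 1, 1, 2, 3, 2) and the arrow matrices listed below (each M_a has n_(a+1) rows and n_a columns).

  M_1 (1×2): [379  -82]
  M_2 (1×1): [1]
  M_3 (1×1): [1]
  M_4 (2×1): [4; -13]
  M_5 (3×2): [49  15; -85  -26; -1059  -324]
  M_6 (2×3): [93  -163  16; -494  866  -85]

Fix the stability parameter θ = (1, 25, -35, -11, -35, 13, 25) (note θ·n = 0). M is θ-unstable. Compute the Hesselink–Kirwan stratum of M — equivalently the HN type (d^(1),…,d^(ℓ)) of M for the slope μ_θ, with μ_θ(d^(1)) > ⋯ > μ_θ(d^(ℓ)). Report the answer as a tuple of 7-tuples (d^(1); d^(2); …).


Interval decomposition of M: I[1,1], I[1,7], I[5,7], I[6,6].
HN type (ℓ=5): μ^(1)=25; μ^(2)=13; μ^(3)=1; μ^(4)=-11; μ^(5)=-35

((0, 0, 0, 0, 0, 0, 2); (0, 0, 0, 0, 0, 3, 0); (1, 0, 0, 0, 0, 0, 0); (1, 1, 1, 1, 1, 0, 0); (0, 0, 0, 0, 1, 0, 0))


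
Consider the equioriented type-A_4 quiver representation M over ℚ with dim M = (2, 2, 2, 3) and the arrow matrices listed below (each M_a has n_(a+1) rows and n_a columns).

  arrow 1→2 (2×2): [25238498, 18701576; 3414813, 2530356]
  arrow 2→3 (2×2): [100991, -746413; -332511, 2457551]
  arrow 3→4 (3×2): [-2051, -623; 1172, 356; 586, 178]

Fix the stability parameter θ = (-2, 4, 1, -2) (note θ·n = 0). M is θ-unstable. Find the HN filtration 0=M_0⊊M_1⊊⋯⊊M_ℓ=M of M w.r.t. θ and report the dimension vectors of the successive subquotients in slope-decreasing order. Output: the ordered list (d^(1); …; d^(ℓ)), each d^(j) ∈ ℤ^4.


Barcode: M ≅ I[1,1], I[1,4], I[2,3], I[4,4]^2. HN layers by μ_θ (3 steps, strictly decreasing):
  μ^(1)=5/2; μ^(2)=1; μ^(3)=-2

((0, 1, 1, 0); (0, 1, 1, 1); (2, 0, 0, 2))


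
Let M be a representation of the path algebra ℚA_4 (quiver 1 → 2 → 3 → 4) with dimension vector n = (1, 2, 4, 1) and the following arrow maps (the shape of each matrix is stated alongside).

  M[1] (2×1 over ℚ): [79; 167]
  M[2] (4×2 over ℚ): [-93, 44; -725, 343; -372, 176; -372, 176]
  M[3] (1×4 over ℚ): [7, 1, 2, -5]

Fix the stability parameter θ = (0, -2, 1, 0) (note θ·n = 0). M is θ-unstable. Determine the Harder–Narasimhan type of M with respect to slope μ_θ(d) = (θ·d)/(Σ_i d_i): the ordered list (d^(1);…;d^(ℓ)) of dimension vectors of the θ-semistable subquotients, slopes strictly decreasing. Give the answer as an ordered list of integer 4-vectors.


Interval decomposition of M: I[1,4], I[2,3], I[3,3]^2.
HN type (ℓ=4): μ^(1)=1; μ^(2)=1/2; μ^(3)=-1; μ^(4)=-2

((0, 0, 3, 0); (0, 0, 1, 1); (1, 1, 0, 0); (0, 1, 0, 0))


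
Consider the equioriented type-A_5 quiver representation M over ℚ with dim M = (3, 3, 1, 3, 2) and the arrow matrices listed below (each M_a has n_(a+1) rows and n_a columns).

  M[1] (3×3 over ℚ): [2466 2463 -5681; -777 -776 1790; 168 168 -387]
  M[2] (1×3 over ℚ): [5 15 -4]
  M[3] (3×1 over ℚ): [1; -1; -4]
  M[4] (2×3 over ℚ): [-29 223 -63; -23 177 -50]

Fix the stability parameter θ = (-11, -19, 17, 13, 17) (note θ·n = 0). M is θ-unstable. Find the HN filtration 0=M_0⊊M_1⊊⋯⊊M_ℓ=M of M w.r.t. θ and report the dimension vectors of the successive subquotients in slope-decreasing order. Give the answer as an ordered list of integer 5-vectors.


Via rank(M_{q-1}∘⋯∘M_p): M ≅ I[1,2]^2, I[1,4], I[4,5]^2.
μ_θ-semistable layers: μ^(1)=17; μ^(2)=15; μ^(3)=13; μ^(4)=-15

((0, 0, 0, 0, 2); (0, 0, 1, 1, 0); (0, 0, 0, 2, 0); (3, 3, 0, 0, 0))


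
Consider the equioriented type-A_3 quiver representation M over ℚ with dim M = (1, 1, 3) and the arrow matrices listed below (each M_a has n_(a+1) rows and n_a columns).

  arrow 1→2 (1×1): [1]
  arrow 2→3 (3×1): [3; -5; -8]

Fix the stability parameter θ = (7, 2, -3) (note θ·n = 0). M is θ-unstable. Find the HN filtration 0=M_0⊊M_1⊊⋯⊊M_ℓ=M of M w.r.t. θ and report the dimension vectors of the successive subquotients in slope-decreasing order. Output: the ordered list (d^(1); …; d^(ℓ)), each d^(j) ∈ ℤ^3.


Interval decomposition of M: I[1,3], I[3,3]^2.
HN type (ℓ=2): μ^(1)=2; μ^(2)=-3

((1, 1, 1); (0, 0, 2))


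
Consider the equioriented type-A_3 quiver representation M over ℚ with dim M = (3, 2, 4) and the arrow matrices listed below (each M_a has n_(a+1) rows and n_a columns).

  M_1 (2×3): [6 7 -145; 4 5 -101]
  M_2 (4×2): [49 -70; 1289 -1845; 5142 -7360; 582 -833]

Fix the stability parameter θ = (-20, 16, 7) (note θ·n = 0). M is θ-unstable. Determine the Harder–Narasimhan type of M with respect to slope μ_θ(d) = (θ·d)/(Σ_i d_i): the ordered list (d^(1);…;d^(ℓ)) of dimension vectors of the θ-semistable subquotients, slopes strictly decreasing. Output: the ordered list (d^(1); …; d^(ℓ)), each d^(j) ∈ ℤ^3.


Barcode: M ≅ I[1,1], I[1,3]^2, I[3,3]^2. HN layers by μ_θ (3 steps, strictly decreasing):
  μ^(1)=23/2; μ^(2)=7; μ^(3)=-20

((0, 2, 2); (0, 0, 2); (3, 0, 0))


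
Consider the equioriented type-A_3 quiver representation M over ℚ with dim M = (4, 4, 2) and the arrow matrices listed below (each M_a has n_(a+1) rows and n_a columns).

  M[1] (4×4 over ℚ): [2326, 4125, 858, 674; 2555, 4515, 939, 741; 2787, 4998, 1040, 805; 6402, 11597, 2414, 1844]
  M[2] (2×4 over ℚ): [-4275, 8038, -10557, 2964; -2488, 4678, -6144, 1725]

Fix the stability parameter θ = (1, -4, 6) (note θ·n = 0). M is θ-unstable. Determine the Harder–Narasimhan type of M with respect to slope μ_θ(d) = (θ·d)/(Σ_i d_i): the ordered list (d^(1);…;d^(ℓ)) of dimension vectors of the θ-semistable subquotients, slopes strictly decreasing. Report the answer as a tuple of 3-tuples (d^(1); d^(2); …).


Via rank(M_{q-1}∘⋯∘M_p): M ≅ I[1,2]^2, I[1,3]^2.
μ_θ-semistable layers: μ^(1)=6; μ^(2)=-3/2

((0, 0, 2); (4, 4, 0))


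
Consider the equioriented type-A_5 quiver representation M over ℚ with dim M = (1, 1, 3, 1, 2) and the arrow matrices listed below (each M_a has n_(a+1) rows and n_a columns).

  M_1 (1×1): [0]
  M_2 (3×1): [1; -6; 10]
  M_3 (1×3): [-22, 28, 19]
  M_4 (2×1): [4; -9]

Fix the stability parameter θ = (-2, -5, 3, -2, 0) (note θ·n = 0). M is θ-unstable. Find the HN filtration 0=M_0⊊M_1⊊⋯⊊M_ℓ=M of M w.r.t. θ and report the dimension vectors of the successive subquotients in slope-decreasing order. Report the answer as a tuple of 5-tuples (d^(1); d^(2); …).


Barcode: M ≅ I[1,1], I[2,3], I[3,3], I[3,5], I[5,5]. HN layers by μ_θ (5 steps, strictly decreasing):
  μ^(1)=3; μ^(2)=1/3; μ^(3)=0; μ^(4)=-2; μ^(5)=-5

((0, 0, 2, 0, 0); (0, 0, 1, 1, 1); (0, 0, 0, 0, 1); (1, 0, 0, 0, 0); (0, 1, 0, 0, 0))


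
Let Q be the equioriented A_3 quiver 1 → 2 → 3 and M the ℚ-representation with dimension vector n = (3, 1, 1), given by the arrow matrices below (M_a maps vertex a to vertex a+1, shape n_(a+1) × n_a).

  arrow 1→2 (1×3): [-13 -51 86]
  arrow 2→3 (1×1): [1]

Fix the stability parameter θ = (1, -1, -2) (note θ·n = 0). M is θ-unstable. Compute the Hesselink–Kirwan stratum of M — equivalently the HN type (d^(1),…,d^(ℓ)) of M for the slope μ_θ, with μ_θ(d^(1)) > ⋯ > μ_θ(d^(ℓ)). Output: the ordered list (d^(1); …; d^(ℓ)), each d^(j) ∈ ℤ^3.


Via rank(M_{q-1}∘⋯∘M_p): M ≅ I[1,1]^2, I[1,3].
μ_θ-semistable layers: μ^(1)=1; μ^(2)=-2/3

((2, 0, 0); (1, 1, 1))


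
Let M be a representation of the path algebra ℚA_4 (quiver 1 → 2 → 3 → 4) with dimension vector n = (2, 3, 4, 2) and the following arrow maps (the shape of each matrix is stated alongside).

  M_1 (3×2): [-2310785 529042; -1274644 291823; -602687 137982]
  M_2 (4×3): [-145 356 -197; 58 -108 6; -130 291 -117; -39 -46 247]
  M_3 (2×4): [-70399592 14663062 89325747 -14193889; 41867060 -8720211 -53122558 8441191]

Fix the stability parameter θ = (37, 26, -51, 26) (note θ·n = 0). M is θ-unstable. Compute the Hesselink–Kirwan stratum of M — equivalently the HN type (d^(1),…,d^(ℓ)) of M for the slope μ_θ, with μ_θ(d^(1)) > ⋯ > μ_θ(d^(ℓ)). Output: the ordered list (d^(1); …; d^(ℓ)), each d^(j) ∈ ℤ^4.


Interval decomposition of M: I[1,2], I[1,4], I[2,4], I[3,3]^2.
HN type (ℓ=5): μ^(1)=63/2; μ^(2)=26; μ^(3)=4; μ^(4)=-25/2; μ^(5)=-51

((1, 1, 0, 0); (0, 0, 0, 2); (1, 1, 1, 0); (0, 1, 1, 0); (0, 0, 2, 0))


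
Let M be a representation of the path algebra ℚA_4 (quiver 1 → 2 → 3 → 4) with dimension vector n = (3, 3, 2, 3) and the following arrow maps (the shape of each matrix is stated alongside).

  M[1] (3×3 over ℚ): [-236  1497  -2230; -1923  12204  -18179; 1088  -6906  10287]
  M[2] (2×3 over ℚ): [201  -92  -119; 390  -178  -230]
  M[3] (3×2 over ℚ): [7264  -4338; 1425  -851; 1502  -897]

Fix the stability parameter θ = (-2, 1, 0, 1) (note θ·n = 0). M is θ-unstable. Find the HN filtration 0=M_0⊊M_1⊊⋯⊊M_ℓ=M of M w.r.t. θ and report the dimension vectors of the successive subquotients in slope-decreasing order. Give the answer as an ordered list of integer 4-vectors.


Barcode: M ≅ I[1,2], I[1,4]^2, I[4,4]. HN layers by μ_θ (3 steps, strictly decreasing):
  μ^(1)=1; μ^(2)=1/2; μ^(3)=-2

((0, 1, 0, 3); (0, 2, 2, 0); (3, 0, 0, 0))


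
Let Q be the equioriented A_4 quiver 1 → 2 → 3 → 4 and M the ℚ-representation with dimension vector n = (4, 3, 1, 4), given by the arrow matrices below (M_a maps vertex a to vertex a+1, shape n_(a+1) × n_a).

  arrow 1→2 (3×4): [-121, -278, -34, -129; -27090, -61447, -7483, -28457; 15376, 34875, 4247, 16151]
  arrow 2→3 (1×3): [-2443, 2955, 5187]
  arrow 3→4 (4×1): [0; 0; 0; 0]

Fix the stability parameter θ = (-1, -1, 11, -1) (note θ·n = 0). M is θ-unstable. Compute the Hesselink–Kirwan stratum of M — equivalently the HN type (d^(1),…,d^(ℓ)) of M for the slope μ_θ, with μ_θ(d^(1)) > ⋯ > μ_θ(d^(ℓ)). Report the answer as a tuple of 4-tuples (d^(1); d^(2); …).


Via rank(M_{q-1}∘⋯∘M_p): M ≅ I[1,1]^2, I[1,2], I[1,3], I[2,2], I[4,4]^4.
μ_θ-semistable layers: μ^(1)=11; μ^(2)=-1

((0, 0, 1, 0); (4, 3, 0, 4))


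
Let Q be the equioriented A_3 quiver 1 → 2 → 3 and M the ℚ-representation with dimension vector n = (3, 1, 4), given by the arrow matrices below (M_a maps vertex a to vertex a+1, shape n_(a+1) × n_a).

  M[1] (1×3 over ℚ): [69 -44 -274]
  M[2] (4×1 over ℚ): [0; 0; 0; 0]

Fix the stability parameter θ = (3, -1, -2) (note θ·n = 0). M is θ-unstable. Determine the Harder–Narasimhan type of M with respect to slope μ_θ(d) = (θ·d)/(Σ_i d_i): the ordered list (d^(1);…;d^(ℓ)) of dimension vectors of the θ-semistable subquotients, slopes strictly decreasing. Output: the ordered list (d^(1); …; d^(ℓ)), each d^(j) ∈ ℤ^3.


Via rank(M_{q-1}∘⋯∘M_p): M ≅ I[1,1]^2, I[1,2], I[3,3]^4.
μ_θ-semistable layers: μ^(1)=3; μ^(2)=1; μ^(3)=-2

((2, 0, 0); (1, 1, 0); (0, 0, 4))


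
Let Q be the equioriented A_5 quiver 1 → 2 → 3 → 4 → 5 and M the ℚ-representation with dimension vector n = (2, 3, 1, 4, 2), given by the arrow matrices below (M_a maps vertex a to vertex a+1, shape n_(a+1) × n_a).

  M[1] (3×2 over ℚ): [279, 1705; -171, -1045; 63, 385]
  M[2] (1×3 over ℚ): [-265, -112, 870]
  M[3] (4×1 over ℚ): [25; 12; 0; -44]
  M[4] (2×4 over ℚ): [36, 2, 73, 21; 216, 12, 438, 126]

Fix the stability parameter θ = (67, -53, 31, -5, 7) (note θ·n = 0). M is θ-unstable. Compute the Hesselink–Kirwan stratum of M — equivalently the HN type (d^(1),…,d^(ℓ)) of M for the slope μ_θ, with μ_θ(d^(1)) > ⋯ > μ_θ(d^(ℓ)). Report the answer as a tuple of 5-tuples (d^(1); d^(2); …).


Barcode: M ≅ I[1,1], I[1,4], I[2,2]^2, I[4,4]^2, I[4,5], I[5,5]. HN layers by μ_θ (5 steps, strictly decreasing):
  μ^(1)=67; μ^(2)=13; μ^(3)=7; μ^(4)=-5; μ^(5)=-53

((1, 0, 0, 0, 0); (0, 0, 1, 1, 0); (1, 1, 0, 0, 2); (0, 0, 0, 3, 0); (0, 2, 0, 0, 0))


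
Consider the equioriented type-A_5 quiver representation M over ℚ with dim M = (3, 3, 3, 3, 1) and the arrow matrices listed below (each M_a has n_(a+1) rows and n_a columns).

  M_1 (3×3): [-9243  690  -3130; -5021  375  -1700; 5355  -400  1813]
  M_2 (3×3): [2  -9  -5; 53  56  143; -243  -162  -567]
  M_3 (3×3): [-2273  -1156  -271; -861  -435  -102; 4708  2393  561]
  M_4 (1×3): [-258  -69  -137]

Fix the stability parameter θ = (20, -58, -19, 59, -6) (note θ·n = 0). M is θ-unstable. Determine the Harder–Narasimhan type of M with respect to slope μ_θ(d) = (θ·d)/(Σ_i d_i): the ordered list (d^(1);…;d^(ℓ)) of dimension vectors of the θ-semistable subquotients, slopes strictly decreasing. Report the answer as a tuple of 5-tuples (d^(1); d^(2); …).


Interval decomposition of M: I[1,2], I[1,3], I[1,5], I[3,4], I[4,4].
HN type (ℓ=3): μ^(1)=59; μ^(2)=53/2; μ^(3)=-19

((0, 0, 0, 2, 0); (0, 0, 0, 1, 1); (3, 3, 3, 0, 0))


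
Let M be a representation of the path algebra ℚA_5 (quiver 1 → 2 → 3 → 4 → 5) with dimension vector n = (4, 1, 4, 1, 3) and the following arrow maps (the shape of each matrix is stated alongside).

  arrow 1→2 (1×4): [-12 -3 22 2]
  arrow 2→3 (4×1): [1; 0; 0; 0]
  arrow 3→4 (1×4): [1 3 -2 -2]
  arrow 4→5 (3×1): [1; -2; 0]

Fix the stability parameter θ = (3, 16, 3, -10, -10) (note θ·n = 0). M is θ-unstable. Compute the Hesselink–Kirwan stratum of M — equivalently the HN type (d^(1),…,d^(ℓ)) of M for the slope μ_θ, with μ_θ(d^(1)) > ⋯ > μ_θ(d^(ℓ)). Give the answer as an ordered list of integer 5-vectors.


Barcode: M ≅ I[1,1]^3, I[1,5], I[3,3]^3, I[5,5]^2. HN layers by μ_θ (3 steps, strictly decreasing):
  μ^(1)=3; μ^(2)=2/5; μ^(3)=-10

((3, 0, 3, 0, 0); (1, 1, 1, 1, 1); (0, 0, 0, 0, 2))


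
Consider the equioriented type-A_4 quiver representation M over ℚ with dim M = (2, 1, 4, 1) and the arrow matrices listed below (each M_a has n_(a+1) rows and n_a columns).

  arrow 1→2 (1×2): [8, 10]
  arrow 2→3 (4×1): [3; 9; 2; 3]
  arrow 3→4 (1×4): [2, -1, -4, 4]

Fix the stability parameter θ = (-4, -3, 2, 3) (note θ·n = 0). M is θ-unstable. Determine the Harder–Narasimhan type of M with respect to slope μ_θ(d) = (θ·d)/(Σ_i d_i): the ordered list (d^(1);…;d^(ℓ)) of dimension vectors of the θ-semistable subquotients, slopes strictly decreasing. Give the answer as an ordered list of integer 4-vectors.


Barcode: M ≅ I[1,1], I[1,4], I[3,3]^3. HN layers by μ_θ (4 steps, strictly decreasing):
  μ^(1)=3; μ^(2)=2; μ^(3)=-3; μ^(4)=-4

((0, 0, 0, 1); (0, 0, 4, 0); (0, 1, 0, 0); (2, 0, 0, 0))


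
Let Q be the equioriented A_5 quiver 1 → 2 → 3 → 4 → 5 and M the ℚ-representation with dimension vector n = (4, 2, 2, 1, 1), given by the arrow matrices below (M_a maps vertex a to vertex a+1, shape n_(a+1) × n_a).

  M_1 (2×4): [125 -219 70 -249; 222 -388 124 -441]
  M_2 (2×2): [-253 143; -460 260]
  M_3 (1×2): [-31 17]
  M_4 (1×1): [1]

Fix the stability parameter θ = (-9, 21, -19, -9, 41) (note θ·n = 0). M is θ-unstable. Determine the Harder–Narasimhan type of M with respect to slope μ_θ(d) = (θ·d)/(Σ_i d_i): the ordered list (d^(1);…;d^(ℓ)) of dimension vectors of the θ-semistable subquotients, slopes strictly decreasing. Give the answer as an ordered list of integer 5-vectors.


Barcode: M ≅ I[1,1]^2, I[1,2], I[1,5], I[3,3]. HN layers by μ_θ (5 steps, strictly decreasing):
  μ^(1)=41; μ^(2)=21; μ^(3)=-7/3; μ^(4)=-9; μ^(5)=-19

((0, 0, 0, 0, 1); (0, 1, 0, 0, 0); (0, 1, 1, 1, 0); (4, 0, 0, 0, 0); (0, 0, 1, 0, 0))


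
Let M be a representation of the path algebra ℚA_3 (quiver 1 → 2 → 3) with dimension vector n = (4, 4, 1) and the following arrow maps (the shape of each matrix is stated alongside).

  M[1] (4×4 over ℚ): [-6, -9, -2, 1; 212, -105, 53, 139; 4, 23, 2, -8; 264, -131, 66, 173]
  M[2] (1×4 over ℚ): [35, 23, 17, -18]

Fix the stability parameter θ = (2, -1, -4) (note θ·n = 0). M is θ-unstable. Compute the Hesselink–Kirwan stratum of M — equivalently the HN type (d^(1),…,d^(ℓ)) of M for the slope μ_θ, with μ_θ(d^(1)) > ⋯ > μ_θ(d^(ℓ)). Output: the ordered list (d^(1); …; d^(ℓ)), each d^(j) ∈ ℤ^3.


Interval decomposition of M: I[1,2]^3, I[1,3].
HN type (ℓ=2): μ^(1)=1/2; μ^(2)=-1

((3, 3, 0); (1, 1, 1))


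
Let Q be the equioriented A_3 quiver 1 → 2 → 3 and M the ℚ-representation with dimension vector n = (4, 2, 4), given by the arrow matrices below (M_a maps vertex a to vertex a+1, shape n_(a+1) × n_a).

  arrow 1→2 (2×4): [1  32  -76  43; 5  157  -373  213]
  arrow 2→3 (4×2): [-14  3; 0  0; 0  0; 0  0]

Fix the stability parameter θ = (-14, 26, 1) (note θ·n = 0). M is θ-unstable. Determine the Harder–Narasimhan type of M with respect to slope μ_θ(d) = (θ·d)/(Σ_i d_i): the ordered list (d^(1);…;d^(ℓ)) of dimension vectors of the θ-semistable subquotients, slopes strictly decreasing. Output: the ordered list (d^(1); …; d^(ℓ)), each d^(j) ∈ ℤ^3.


Interval decomposition of M: I[1,1]^2, I[1,2], I[1,3], I[3,3]^3.
HN type (ℓ=4): μ^(1)=26; μ^(2)=27/2; μ^(3)=1; μ^(4)=-14

((0, 1, 0); (0, 1, 1); (0, 0, 3); (4, 0, 0))


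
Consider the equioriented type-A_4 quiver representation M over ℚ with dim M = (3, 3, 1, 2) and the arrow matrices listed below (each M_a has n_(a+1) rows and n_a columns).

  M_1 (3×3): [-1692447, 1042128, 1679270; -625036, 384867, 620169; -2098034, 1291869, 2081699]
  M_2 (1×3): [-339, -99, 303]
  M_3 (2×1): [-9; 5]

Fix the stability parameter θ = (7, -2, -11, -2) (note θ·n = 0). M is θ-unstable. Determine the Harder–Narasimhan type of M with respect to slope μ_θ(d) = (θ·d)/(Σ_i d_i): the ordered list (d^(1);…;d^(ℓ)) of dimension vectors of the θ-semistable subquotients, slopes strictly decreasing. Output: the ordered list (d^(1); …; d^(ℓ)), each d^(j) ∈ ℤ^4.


Interval decomposition of M: I[1,1], I[1,2], I[1,4], I[2,2], I[4,4].
HN type (ℓ=3): μ^(1)=7; μ^(2)=5/2; μ^(3)=-2

((1, 0, 0, 0); (1, 1, 0, 0); (1, 2, 1, 2))


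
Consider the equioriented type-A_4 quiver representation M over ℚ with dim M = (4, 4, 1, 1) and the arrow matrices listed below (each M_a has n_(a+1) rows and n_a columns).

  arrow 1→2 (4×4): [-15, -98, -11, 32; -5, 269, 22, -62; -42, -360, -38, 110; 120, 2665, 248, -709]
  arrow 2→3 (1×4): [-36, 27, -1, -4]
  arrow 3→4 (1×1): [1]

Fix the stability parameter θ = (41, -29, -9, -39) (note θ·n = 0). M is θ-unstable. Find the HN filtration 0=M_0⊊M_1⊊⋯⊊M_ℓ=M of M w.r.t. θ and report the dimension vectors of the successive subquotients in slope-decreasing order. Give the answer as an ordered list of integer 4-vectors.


Via rank(M_{q-1}∘⋯∘M_p): M ≅ I[1,2]^3, I[1,4].
μ_θ-semistable layers: μ^(1)=6; μ^(2)=-9

((3, 3, 0, 0); (1, 1, 1, 1))


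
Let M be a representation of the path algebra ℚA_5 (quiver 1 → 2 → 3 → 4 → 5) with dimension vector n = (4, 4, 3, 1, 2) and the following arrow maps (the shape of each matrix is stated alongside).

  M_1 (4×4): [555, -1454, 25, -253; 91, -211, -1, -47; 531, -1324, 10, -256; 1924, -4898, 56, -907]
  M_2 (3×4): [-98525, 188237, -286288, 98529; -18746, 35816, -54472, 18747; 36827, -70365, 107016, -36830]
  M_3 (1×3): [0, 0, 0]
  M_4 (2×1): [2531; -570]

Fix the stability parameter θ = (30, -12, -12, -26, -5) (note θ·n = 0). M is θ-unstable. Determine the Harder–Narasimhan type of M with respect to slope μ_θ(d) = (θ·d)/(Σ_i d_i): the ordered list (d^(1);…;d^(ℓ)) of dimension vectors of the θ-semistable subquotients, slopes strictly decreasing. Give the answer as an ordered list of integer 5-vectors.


Via rank(M_{q-1}∘⋯∘M_p): M ≅ I[1,2]^2, I[1,3]^2, I[3,3], I[4,5], I[5,5].
μ_θ-semistable layers: μ^(1)=9; μ^(2)=2; μ^(3)=-5; μ^(4)=-12; μ^(5)=-26

((2, 2, 0, 0, 0); (2, 2, 2, 0, 0); (0, 0, 0, 0, 2); (0, 0, 1, 0, 0); (0, 0, 0, 1, 0))
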